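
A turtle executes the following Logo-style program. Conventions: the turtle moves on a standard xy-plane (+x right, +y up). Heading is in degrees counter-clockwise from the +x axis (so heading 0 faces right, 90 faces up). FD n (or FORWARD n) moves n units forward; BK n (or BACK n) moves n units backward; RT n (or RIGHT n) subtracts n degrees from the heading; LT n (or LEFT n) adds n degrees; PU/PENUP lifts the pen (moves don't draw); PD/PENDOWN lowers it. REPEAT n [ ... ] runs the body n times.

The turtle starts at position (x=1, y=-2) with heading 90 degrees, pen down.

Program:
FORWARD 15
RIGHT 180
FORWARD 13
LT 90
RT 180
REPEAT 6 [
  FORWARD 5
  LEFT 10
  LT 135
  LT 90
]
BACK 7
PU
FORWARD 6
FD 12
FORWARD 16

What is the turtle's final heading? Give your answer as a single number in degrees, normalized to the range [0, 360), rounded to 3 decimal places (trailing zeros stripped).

Answer: 150

Derivation:
Executing turtle program step by step:
Start: pos=(1,-2), heading=90, pen down
FD 15: (1,-2) -> (1,13) [heading=90, draw]
RT 180: heading 90 -> 270
FD 13: (1,13) -> (1,0) [heading=270, draw]
LT 90: heading 270 -> 0
RT 180: heading 0 -> 180
REPEAT 6 [
  -- iteration 1/6 --
  FD 5: (1,0) -> (-4,0) [heading=180, draw]
  LT 10: heading 180 -> 190
  LT 135: heading 190 -> 325
  LT 90: heading 325 -> 55
  -- iteration 2/6 --
  FD 5: (-4,0) -> (-1.132,4.096) [heading=55, draw]
  LT 10: heading 55 -> 65
  LT 135: heading 65 -> 200
  LT 90: heading 200 -> 290
  -- iteration 3/6 --
  FD 5: (-1.132,4.096) -> (0.578,-0.603) [heading=290, draw]
  LT 10: heading 290 -> 300
  LT 135: heading 300 -> 75
  LT 90: heading 75 -> 165
  -- iteration 4/6 --
  FD 5: (0.578,-0.603) -> (-4.252,0.691) [heading=165, draw]
  LT 10: heading 165 -> 175
  LT 135: heading 175 -> 310
  LT 90: heading 310 -> 40
  -- iteration 5/6 --
  FD 5: (-4.252,0.691) -> (-0.421,3.905) [heading=40, draw]
  LT 10: heading 40 -> 50
  LT 135: heading 50 -> 185
  LT 90: heading 185 -> 275
  -- iteration 6/6 --
  FD 5: (-0.421,3.905) -> (0.014,-1.076) [heading=275, draw]
  LT 10: heading 275 -> 285
  LT 135: heading 285 -> 60
  LT 90: heading 60 -> 150
]
BK 7: (0.014,-1.076) -> (6.077,-4.576) [heading=150, draw]
PU: pen up
FD 6: (6.077,-4.576) -> (0.88,-1.576) [heading=150, move]
FD 12: (0.88,-1.576) -> (-9.512,4.424) [heading=150, move]
FD 16: (-9.512,4.424) -> (-23.368,12.424) [heading=150, move]
Final: pos=(-23.368,12.424), heading=150, 9 segment(s) drawn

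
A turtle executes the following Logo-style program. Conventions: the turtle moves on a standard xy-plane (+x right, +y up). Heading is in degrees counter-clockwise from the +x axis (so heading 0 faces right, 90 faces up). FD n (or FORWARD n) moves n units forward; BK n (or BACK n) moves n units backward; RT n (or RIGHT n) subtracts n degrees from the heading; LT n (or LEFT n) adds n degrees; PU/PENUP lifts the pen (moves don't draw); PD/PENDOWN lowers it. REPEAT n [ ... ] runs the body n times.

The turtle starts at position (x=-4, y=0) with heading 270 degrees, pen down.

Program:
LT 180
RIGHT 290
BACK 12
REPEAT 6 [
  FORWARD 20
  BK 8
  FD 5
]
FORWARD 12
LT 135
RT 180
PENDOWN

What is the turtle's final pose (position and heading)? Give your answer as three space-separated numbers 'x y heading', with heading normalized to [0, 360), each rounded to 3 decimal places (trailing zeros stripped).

Answer: -99.849 34.886 115

Derivation:
Executing turtle program step by step:
Start: pos=(-4,0), heading=270, pen down
LT 180: heading 270 -> 90
RT 290: heading 90 -> 160
BK 12: (-4,0) -> (7.276,-4.104) [heading=160, draw]
REPEAT 6 [
  -- iteration 1/6 --
  FD 20: (7.276,-4.104) -> (-11.518,2.736) [heading=160, draw]
  BK 8: (-11.518,2.736) -> (-4,0) [heading=160, draw]
  FD 5: (-4,0) -> (-8.698,1.71) [heading=160, draw]
  -- iteration 2/6 --
  FD 20: (-8.698,1.71) -> (-27.492,8.551) [heading=160, draw]
  BK 8: (-27.492,8.551) -> (-19.975,5.814) [heading=160, draw]
  FD 5: (-19.975,5.814) -> (-24.673,7.524) [heading=160, draw]
  -- iteration 3/6 --
  FD 20: (-24.673,7.524) -> (-43.467,14.365) [heading=160, draw]
  BK 8: (-43.467,14.365) -> (-35.95,11.629) [heading=160, draw]
  FD 5: (-35.95,11.629) -> (-40.648,13.339) [heading=160, draw]
  -- iteration 4/6 --
  FD 20: (-40.648,13.339) -> (-59.442,20.179) [heading=160, draw]
  BK 8: (-59.442,20.179) -> (-51.924,17.443) [heading=160, draw]
  FD 5: (-51.924,17.443) -> (-56.623,19.153) [heading=160, draw]
  -- iteration 5/6 --
  FD 20: (-56.623,19.153) -> (-75.417,25.994) [heading=160, draw]
  BK 8: (-75.417,25.994) -> (-67.899,23.257) [heading=160, draw]
  FD 5: (-67.899,23.257) -> (-72.598,24.967) [heading=160, draw]
  -- iteration 6/6 --
  FD 20: (-72.598,24.967) -> (-91.391,31.808) [heading=160, draw]
  BK 8: (-91.391,31.808) -> (-83.874,29.072) [heading=160, draw]
  FD 5: (-83.874,29.072) -> (-88.572,30.782) [heading=160, draw]
]
FD 12: (-88.572,30.782) -> (-99.849,34.886) [heading=160, draw]
LT 135: heading 160 -> 295
RT 180: heading 295 -> 115
PD: pen down
Final: pos=(-99.849,34.886), heading=115, 20 segment(s) drawn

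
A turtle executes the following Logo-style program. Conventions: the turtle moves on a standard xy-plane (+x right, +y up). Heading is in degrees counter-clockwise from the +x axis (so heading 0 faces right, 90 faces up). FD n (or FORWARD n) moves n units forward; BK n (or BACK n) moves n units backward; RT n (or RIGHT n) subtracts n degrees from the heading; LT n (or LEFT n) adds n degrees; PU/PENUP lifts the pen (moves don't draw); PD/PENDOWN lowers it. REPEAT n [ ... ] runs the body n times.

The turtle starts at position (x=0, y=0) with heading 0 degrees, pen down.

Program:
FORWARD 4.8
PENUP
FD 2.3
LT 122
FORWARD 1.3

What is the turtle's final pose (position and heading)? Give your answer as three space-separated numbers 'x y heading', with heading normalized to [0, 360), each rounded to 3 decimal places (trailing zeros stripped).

Answer: 6.411 1.102 122

Derivation:
Executing turtle program step by step:
Start: pos=(0,0), heading=0, pen down
FD 4.8: (0,0) -> (4.8,0) [heading=0, draw]
PU: pen up
FD 2.3: (4.8,0) -> (7.1,0) [heading=0, move]
LT 122: heading 0 -> 122
FD 1.3: (7.1,0) -> (6.411,1.102) [heading=122, move]
Final: pos=(6.411,1.102), heading=122, 1 segment(s) drawn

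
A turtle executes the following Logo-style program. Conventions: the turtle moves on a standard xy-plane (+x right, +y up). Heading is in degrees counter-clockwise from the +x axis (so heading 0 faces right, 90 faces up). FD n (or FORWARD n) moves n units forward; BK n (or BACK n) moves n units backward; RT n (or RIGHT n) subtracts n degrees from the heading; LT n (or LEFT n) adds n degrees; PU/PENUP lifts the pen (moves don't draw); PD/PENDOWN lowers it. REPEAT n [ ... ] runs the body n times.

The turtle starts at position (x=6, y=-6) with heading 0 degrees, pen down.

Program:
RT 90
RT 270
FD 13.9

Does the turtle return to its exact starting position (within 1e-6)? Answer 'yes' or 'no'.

Answer: no

Derivation:
Executing turtle program step by step:
Start: pos=(6,-6), heading=0, pen down
RT 90: heading 0 -> 270
RT 270: heading 270 -> 0
FD 13.9: (6,-6) -> (19.9,-6) [heading=0, draw]
Final: pos=(19.9,-6), heading=0, 1 segment(s) drawn

Start position: (6, -6)
Final position: (19.9, -6)
Distance = 13.9; >= 1e-6 -> NOT closed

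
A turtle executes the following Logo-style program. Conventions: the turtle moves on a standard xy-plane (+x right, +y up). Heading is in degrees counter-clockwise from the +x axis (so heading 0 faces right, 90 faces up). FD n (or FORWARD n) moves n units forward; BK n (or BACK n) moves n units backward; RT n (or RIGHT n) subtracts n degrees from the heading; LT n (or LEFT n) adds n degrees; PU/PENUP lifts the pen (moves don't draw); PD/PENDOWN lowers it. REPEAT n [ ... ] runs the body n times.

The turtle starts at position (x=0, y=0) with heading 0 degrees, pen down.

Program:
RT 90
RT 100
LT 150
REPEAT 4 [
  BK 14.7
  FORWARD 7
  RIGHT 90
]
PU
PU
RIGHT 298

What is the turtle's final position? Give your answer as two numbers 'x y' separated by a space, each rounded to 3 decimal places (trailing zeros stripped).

Answer: 0 0

Derivation:
Executing turtle program step by step:
Start: pos=(0,0), heading=0, pen down
RT 90: heading 0 -> 270
RT 100: heading 270 -> 170
LT 150: heading 170 -> 320
REPEAT 4 [
  -- iteration 1/4 --
  BK 14.7: (0,0) -> (-11.261,9.449) [heading=320, draw]
  FD 7: (-11.261,9.449) -> (-5.899,4.949) [heading=320, draw]
  RT 90: heading 320 -> 230
  -- iteration 2/4 --
  BK 14.7: (-5.899,4.949) -> (3.55,16.21) [heading=230, draw]
  FD 7: (3.55,16.21) -> (-0.949,10.848) [heading=230, draw]
  RT 90: heading 230 -> 140
  -- iteration 3/4 --
  BK 14.7: (-0.949,10.848) -> (10.312,1.399) [heading=140, draw]
  FD 7: (10.312,1.399) -> (4.949,5.899) [heading=140, draw]
  RT 90: heading 140 -> 50
  -- iteration 4/4 --
  BK 14.7: (4.949,5.899) -> (-4.5,-5.362) [heading=50, draw]
  FD 7: (-4.5,-5.362) -> (0,0) [heading=50, draw]
  RT 90: heading 50 -> 320
]
PU: pen up
PU: pen up
RT 298: heading 320 -> 22
Final: pos=(0,0), heading=22, 8 segment(s) drawn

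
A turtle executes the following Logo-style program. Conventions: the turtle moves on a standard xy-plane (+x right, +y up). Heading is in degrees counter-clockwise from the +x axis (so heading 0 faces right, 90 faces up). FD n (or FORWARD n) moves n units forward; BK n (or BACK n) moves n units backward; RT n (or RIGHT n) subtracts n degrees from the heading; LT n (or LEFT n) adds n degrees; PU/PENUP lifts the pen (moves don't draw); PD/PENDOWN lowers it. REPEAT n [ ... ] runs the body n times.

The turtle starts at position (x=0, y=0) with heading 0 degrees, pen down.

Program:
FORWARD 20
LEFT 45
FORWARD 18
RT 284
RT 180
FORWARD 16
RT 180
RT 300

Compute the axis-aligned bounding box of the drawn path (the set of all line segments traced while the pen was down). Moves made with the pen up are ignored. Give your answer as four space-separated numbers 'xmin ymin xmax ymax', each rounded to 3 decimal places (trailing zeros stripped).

Executing turtle program step by step:
Start: pos=(0,0), heading=0, pen down
FD 20: (0,0) -> (20,0) [heading=0, draw]
LT 45: heading 0 -> 45
FD 18: (20,0) -> (32.728,12.728) [heading=45, draw]
RT 284: heading 45 -> 121
RT 180: heading 121 -> 301
FD 16: (32.728,12.728) -> (40.969,-0.987) [heading=301, draw]
RT 180: heading 301 -> 121
RT 300: heading 121 -> 181
Final: pos=(40.969,-0.987), heading=181, 3 segment(s) drawn

Segment endpoints: x in {0, 20, 32.728, 40.969}, y in {-0.987, 0, 12.728}
xmin=0, ymin=-0.987, xmax=40.969, ymax=12.728

Answer: 0 -0.987 40.969 12.728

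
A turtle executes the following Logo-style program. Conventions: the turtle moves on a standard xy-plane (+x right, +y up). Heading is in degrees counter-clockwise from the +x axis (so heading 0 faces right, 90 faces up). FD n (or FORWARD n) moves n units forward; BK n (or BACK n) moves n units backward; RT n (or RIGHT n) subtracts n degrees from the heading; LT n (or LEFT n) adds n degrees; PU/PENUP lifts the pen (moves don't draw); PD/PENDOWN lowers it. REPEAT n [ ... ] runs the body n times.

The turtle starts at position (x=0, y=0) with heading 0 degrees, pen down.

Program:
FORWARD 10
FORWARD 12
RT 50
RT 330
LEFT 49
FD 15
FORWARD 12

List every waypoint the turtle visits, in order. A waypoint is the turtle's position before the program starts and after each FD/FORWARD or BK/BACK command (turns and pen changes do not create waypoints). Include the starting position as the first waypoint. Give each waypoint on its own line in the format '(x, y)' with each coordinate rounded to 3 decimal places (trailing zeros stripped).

Executing turtle program step by step:
Start: pos=(0,0), heading=0, pen down
FD 10: (0,0) -> (10,0) [heading=0, draw]
FD 12: (10,0) -> (22,0) [heading=0, draw]
RT 50: heading 0 -> 310
RT 330: heading 310 -> 340
LT 49: heading 340 -> 29
FD 15: (22,0) -> (35.119,7.272) [heading=29, draw]
FD 12: (35.119,7.272) -> (45.615,13.09) [heading=29, draw]
Final: pos=(45.615,13.09), heading=29, 4 segment(s) drawn
Waypoints (5 total):
(0, 0)
(10, 0)
(22, 0)
(35.119, 7.272)
(45.615, 13.09)

Answer: (0, 0)
(10, 0)
(22, 0)
(35.119, 7.272)
(45.615, 13.09)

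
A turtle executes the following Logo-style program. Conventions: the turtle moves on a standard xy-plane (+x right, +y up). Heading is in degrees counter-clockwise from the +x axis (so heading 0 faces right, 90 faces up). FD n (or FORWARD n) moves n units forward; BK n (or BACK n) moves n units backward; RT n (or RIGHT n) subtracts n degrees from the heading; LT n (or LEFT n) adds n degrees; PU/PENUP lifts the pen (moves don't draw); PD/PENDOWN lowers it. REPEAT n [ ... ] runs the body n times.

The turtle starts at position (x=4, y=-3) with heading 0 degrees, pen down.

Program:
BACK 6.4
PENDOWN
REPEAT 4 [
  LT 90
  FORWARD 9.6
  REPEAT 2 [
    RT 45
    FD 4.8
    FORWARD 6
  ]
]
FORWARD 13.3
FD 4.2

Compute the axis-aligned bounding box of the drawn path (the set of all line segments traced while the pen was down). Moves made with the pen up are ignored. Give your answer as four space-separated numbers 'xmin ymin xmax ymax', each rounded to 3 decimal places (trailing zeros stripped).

Answer: -2.4 -3 88.847 65.947

Derivation:
Executing turtle program step by step:
Start: pos=(4,-3), heading=0, pen down
BK 6.4: (4,-3) -> (-2.4,-3) [heading=0, draw]
PD: pen down
REPEAT 4 [
  -- iteration 1/4 --
  LT 90: heading 0 -> 90
  FD 9.6: (-2.4,-3) -> (-2.4,6.6) [heading=90, draw]
  REPEAT 2 [
    -- iteration 1/2 --
    RT 45: heading 90 -> 45
    FD 4.8: (-2.4,6.6) -> (0.994,9.994) [heading=45, draw]
    FD 6: (0.994,9.994) -> (5.237,14.237) [heading=45, draw]
    -- iteration 2/2 --
    RT 45: heading 45 -> 0
    FD 4.8: (5.237,14.237) -> (10.037,14.237) [heading=0, draw]
    FD 6: (10.037,14.237) -> (16.037,14.237) [heading=0, draw]
  ]
  -- iteration 2/4 --
  LT 90: heading 0 -> 90
  FD 9.6: (16.037,14.237) -> (16.037,23.837) [heading=90, draw]
  REPEAT 2 [
    -- iteration 1/2 --
    RT 45: heading 90 -> 45
    FD 4.8: (16.037,23.837) -> (19.431,27.231) [heading=45, draw]
    FD 6: (19.431,27.231) -> (23.674,31.474) [heading=45, draw]
    -- iteration 2/2 --
    RT 45: heading 45 -> 0
    FD 4.8: (23.674,31.474) -> (28.474,31.474) [heading=0, draw]
    FD 6: (28.474,31.474) -> (34.474,31.474) [heading=0, draw]
  ]
  -- iteration 3/4 --
  LT 90: heading 0 -> 90
  FD 9.6: (34.474,31.474) -> (34.474,41.074) [heading=90, draw]
  REPEAT 2 [
    -- iteration 1/2 --
    RT 45: heading 90 -> 45
    FD 4.8: (34.474,41.074) -> (37.868,44.468) [heading=45, draw]
    FD 6: (37.868,44.468) -> (42.11,48.71) [heading=45, draw]
    -- iteration 2/2 --
    RT 45: heading 45 -> 0
    FD 4.8: (42.11,48.71) -> (46.91,48.71) [heading=0, draw]
    FD 6: (46.91,48.71) -> (52.91,48.71) [heading=0, draw]
  ]
  -- iteration 4/4 --
  LT 90: heading 0 -> 90
  FD 9.6: (52.91,48.71) -> (52.91,58.31) [heading=90, draw]
  REPEAT 2 [
    -- iteration 1/2 --
    RT 45: heading 90 -> 45
    FD 4.8: (52.91,58.31) -> (56.304,61.704) [heading=45, draw]
    FD 6: (56.304,61.704) -> (60.547,65.947) [heading=45, draw]
    -- iteration 2/2 --
    RT 45: heading 45 -> 0
    FD 4.8: (60.547,65.947) -> (65.347,65.947) [heading=0, draw]
    FD 6: (65.347,65.947) -> (71.347,65.947) [heading=0, draw]
  ]
]
FD 13.3: (71.347,65.947) -> (84.647,65.947) [heading=0, draw]
FD 4.2: (84.647,65.947) -> (88.847,65.947) [heading=0, draw]
Final: pos=(88.847,65.947), heading=0, 23 segment(s) drawn

Segment endpoints: x in {-2.4, -2.4, 0.994, 4, 5.237, 10.037, 16.037, 19.431, 23.674, 28.474, 34.474, 37.868, 42.11, 46.91, 52.91, 56.304, 60.547, 65.347, 71.347, 84.647, 88.847}, y in {-3, 6.6, 9.994, 14.237, 23.837, 27.231, 31.474, 41.074, 44.468, 48.71, 58.31, 61.704, 65.947}
xmin=-2.4, ymin=-3, xmax=88.847, ymax=65.947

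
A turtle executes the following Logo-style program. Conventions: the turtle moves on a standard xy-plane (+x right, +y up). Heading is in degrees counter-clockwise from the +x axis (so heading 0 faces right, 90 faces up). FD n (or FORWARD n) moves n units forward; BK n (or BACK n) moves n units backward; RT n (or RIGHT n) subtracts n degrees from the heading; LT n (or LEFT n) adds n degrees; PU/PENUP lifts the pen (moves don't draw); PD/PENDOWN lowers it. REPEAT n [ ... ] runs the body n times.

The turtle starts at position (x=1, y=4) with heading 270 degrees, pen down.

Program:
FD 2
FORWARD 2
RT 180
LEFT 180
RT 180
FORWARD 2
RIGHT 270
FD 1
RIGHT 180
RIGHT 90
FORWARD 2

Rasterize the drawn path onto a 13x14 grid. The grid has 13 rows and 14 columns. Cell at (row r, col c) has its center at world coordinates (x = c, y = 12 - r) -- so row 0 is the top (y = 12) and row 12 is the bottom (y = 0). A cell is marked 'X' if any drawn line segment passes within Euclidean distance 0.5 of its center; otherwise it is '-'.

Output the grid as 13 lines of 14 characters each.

Segment 0: (1,4) -> (1,2)
Segment 1: (1,2) -> (1,0)
Segment 2: (1,0) -> (1,2)
Segment 3: (1,2) -> (-0,2)
Segment 4: (-0,2) -> (0,-0)

Answer: --------------
--------------
--------------
--------------
--------------
--------------
--------------
--------------
-X------------
-X------------
XX------------
XX------------
XX------------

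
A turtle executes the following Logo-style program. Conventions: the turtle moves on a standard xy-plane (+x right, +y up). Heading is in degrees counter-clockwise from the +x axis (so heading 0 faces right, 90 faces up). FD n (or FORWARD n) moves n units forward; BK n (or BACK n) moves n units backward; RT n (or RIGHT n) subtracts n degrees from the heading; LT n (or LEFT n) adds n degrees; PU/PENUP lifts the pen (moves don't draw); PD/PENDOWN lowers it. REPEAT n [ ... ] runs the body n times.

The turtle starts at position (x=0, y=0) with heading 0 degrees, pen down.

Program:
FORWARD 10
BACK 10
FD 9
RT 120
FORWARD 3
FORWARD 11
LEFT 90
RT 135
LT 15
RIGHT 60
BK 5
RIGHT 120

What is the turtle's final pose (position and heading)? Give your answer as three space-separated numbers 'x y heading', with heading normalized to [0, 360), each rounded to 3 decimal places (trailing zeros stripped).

Executing turtle program step by step:
Start: pos=(0,0), heading=0, pen down
FD 10: (0,0) -> (10,0) [heading=0, draw]
BK 10: (10,0) -> (0,0) [heading=0, draw]
FD 9: (0,0) -> (9,0) [heading=0, draw]
RT 120: heading 0 -> 240
FD 3: (9,0) -> (7.5,-2.598) [heading=240, draw]
FD 11: (7.5,-2.598) -> (2,-12.124) [heading=240, draw]
LT 90: heading 240 -> 330
RT 135: heading 330 -> 195
LT 15: heading 195 -> 210
RT 60: heading 210 -> 150
BK 5: (2,-12.124) -> (6.33,-14.624) [heading=150, draw]
RT 120: heading 150 -> 30
Final: pos=(6.33,-14.624), heading=30, 6 segment(s) drawn

Answer: 6.33 -14.624 30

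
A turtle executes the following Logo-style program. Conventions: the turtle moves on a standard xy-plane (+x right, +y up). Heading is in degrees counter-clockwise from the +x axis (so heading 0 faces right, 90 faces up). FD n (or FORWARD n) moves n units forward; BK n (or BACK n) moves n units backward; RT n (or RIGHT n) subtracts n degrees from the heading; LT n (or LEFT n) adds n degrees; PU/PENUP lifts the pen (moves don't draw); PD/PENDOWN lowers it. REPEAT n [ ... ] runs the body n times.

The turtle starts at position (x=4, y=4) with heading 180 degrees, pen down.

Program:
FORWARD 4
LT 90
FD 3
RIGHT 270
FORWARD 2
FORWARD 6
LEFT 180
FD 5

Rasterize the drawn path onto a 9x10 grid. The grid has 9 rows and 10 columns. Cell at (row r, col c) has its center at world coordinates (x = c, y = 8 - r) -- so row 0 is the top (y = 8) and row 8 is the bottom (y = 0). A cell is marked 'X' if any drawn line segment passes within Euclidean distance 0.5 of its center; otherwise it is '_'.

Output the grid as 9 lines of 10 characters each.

Answer: __________
__________
__________
__________
XXXXX_____
X_________
X_________
XXXXXXXXX_
__________

Derivation:
Segment 0: (4,4) -> (0,4)
Segment 1: (0,4) -> (-0,1)
Segment 2: (-0,1) -> (2,1)
Segment 3: (2,1) -> (8,1)
Segment 4: (8,1) -> (3,1)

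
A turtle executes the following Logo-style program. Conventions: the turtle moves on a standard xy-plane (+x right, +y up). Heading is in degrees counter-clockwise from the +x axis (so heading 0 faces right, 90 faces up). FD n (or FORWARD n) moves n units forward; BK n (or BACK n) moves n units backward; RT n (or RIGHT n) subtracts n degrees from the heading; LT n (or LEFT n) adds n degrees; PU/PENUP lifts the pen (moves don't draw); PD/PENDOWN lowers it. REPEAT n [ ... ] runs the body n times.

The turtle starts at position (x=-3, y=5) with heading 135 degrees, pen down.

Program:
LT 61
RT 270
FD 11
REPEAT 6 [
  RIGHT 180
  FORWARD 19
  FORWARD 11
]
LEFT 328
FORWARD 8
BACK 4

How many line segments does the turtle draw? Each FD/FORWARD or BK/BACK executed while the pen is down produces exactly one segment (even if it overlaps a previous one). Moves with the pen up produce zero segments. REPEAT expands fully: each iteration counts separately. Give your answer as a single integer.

Executing turtle program step by step:
Start: pos=(-3,5), heading=135, pen down
LT 61: heading 135 -> 196
RT 270: heading 196 -> 286
FD 11: (-3,5) -> (0.032,-5.574) [heading=286, draw]
REPEAT 6 [
  -- iteration 1/6 --
  RT 180: heading 286 -> 106
  FD 19: (0.032,-5.574) -> (-5.205,12.69) [heading=106, draw]
  FD 11: (-5.205,12.69) -> (-8.237,23.264) [heading=106, draw]
  -- iteration 2/6 --
  RT 180: heading 106 -> 286
  FD 19: (-8.237,23.264) -> (-3,5) [heading=286, draw]
  FD 11: (-3,5) -> (0.032,-5.574) [heading=286, draw]
  -- iteration 3/6 --
  RT 180: heading 286 -> 106
  FD 19: (0.032,-5.574) -> (-5.205,12.69) [heading=106, draw]
  FD 11: (-5.205,12.69) -> (-8.237,23.264) [heading=106, draw]
  -- iteration 4/6 --
  RT 180: heading 106 -> 286
  FD 19: (-8.237,23.264) -> (-3,5) [heading=286, draw]
  FD 11: (-3,5) -> (0.032,-5.574) [heading=286, draw]
  -- iteration 5/6 --
  RT 180: heading 286 -> 106
  FD 19: (0.032,-5.574) -> (-5.205,12.69) [heading=106, draw]
  FD 11: (-5.205,12.69) -> (-8.237,23.264) [heading=106, draw]
  -- iteration 6/6 --
  RT 180: heading 106 -> 286
  FD 19: (-8.237,23.264) -> (-3,5) [heading=286, draw]
  FD 11: (-3,5) -> (0.032,-5.574) [heading=286, draw]
]
LT 328: heading 286 -> 254
FD 8: (0.032,-5.574) -> (-2.173,-13.264) [heading=254, draw]
BK 4: (-2.173,-13.264) -> (-1.071,-9.419) [heading=254, draw]
Final: pos=(-1.071,-9.419), heading=254, 15 segment(s) drawn
Segments drawn: 15

Answer: 15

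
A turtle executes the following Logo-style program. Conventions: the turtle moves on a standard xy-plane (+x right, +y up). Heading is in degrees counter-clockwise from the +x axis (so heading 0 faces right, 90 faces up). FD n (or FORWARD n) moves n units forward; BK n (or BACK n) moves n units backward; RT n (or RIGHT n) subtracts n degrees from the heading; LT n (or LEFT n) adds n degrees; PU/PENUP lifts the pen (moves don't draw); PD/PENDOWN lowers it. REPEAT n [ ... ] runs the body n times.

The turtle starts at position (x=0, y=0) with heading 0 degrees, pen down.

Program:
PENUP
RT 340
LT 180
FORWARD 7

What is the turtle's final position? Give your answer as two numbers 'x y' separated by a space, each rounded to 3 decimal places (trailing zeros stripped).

Executing turtle program step by step:
Start: pos=(0,0), heading=0, pen down
PU: pen up
RT 340: heading 0 -> 20
LT 180: heading 20 -> 200
FD 7: (0,0) -> (-6.578,-2.394) [heading=200, move]
Final: pos=(-6.578,-2.394), heading=200, 0 segment(s) drawn

Answer: -6.578 -2.394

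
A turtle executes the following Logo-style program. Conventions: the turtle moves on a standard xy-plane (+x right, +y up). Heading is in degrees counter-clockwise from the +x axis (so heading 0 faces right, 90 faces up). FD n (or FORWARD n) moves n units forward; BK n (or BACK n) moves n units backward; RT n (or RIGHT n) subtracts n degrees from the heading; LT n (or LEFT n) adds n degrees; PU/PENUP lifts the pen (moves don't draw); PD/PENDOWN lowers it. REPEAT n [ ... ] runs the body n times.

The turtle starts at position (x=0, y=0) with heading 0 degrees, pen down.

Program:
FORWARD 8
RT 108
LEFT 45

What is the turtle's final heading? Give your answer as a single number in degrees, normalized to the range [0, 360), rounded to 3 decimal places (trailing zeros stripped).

Executing turtle program step by step:
Start: pos=(0,0), heading=0, pen down
FD 8: (0,0) -> (8,0) [heading=0, draw]
RT 108: heading 0 -> 252
LT 45: heading 252 -> 297
Final: pos=(8,0), heading=297, 1 segment(s) drawn

Answer: 297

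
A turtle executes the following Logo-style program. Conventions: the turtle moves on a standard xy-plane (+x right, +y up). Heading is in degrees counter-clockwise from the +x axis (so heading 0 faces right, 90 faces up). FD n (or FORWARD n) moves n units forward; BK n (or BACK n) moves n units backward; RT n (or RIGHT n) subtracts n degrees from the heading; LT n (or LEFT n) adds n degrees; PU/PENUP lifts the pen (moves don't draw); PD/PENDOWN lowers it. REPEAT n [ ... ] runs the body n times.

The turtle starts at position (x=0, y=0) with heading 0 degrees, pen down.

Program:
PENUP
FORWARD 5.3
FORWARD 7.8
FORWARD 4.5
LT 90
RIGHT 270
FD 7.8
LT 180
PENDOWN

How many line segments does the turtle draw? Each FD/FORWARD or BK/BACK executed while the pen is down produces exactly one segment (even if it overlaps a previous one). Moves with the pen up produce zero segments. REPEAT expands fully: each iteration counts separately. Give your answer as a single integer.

Answer: 0

Derivation:
Executing turtle program step by step:
Start: pos=(0,0), heading=0, pen down
PU: pen up
FD 5.3: (0,0) -> (5.3,0) [heading=0, move]
FD 7.8: (5.3,0) -> (13.1,0) [heading=0, move]
FD 4.5: (13.1,0) -> (17.6,0) [heading=0, move]
LT 90: heading 0 -> 90
RT 270: heading 90 -> 180
FD 7.8: (17.6,0) -> (9.8,0) [heading=180, move]
LT 180: heading 180 -> 0
PD: pen down
Final: pos=(9.8,0), heading=0, 0 segment(s) drawn
Segments drawn: 0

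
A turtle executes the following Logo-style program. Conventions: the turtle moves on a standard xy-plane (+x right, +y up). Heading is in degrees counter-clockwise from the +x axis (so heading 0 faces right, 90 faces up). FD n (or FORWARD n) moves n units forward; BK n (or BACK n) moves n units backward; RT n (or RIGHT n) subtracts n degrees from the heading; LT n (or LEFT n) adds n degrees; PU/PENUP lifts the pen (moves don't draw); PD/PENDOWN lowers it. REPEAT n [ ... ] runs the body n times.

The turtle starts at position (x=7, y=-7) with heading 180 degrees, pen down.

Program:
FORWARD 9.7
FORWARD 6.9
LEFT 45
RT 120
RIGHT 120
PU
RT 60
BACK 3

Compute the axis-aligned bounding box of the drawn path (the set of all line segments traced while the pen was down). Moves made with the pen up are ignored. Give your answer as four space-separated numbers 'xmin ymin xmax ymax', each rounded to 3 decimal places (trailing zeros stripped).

Answer: -9.6 -7 7 -7

Derivation:
Executing turtle program step by step:
Start: pos=(7,-7), heading=180, pen down
FD 9.7: (7,-7) -> (-2.7,-7) [heading=180, draw]
FD 6.9: (-2.7,-7) -> (-9.6,-7) [heading=180, draw]
LT 45: heading 180 -> 225
RT 120: heading 225 -> 105
RT 120: heading 105 -> 345
PU: pen up
RT 60: heading 345 -> 285
BK 3: (-9.6,-7) -> (-10.376,-4.102) [heading=285, move]
Final: pos=(-10.376,-4.102), heading=285, 2 segment(s) drawn

Segment endpoints: x in {-9.6, -2.7, 7}, y in {-7, -7, -7}
xmin=-9.6, ymin=-7, xmax=7, ymax=-7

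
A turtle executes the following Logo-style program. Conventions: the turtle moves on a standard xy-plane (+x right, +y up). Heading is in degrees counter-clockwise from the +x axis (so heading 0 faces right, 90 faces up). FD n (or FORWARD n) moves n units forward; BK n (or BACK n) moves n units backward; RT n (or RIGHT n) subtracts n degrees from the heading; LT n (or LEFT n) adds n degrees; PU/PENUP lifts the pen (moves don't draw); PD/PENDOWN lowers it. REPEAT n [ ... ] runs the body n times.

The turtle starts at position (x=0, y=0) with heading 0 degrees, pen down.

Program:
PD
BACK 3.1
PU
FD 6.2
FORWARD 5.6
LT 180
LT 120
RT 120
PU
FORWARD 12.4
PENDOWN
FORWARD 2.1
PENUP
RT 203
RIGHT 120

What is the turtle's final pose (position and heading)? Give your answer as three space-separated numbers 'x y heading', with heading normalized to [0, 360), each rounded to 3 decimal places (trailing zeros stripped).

Answer: -5.8 0 217

Derivation:
Executing turtle program step by step:
Start: pos=(0,0), heading=0, pen down
PD: pen down
BK 3.1: (0,0) -> (-3.1,0) [heading=0, draw]
PU: pen up
FD 6.2: (-3.1,0) -> (3.1,0) [heading=0, move]
FD 5.6: (3.1,0) -> (8.7,0) [heading=0, move]
LT 180: heading 0 -> 180
LT 120: heading 180 -> 300
RT 120: heading 300 -> 180
PU: pen up
FD 12.4: (8.7,0) -> (-3.7,0) [heading=180, move]
PD: pen down
FD 2.1: (-3.7,0) -> (-5.8,0) [heading=180, draw]
PU: pen up
RT 203: heading 180 -> 337
RT 120: heading 337 -> 217
Final: pos=(-5.8,0), heading=217, 2 segment(s) drawn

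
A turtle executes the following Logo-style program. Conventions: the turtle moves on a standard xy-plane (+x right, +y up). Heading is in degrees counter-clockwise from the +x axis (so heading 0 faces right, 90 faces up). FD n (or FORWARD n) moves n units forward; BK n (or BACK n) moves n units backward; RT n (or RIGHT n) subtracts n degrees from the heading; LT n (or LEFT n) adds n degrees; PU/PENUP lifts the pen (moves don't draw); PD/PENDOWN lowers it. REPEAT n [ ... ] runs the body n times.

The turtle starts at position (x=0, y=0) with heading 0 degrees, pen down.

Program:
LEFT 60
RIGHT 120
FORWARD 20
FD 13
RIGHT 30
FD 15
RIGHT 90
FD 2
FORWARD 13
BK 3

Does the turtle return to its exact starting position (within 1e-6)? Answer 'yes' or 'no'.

Executing turtle program step by step:
Start: pos=(0,0), heading=0, pen down
LT 60: heading 0 -> 60
RT 120: heading 60 -> 300
FD 20: (0,0) -> (10,-17.321) [heading=300, draw]
FD 13: (10,-17.321) -> (16.5,-28.579) [heading=300, draw]
RT 30: heading 300 -> 270
FD 15: (16.5,-28.579) -> (16.5,-43.579) [heading=270, draw]
RT 90: heading 270 -> 180
FD 2: (16.5,-43.579) -> (14.5,-43.579) [heading=180, draw]
FD 13: (14.5,-43.579) -> (1.5,-43.579) [heading=180, draw]
BK 3: (1.5,-43.579) -> (4.5,-43.579) [heading=180, draw]
Final: pos=(4.5,-43.579), heading=180, 6 segment(s) drawn

Start position: (0, 0)
Final position: (4.5, -43.579)
Distance = 43.811; >= 1e-6 -> NOT closed

Answer: no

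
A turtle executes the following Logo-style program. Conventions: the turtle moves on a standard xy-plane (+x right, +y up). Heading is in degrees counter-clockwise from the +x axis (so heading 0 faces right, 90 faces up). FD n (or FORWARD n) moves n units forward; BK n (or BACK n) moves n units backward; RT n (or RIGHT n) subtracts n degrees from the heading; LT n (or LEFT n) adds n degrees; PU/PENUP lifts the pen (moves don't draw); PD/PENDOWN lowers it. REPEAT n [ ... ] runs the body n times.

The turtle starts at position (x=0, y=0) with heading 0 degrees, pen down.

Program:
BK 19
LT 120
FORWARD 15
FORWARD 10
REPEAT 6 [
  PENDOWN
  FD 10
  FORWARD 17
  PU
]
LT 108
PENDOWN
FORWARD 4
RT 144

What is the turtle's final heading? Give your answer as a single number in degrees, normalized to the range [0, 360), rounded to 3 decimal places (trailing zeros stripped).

Answer: 84

Derivation:
Executing turtle program step by step:
Start: pos=(0,0), heading=0, pen down
BK 19: (0,0) -> (-19,0) [heading=0, draw]
LT 120: heading 0 -> 120
FD 15: (-19,0) -> (-26.5,12.99) [heading=120, draw]
FD 10: (-26.5,12.99) -> (-31.5,21.651) [heading=120, draw]
REPEAT 6 [
  -- iteration 1/6 --
  PD: pen down
  FD 10: (-31.5,21.651) -> (-36.5,30.311) [heading=120, draw]
  FD 17: (-36.5,30.311) -> (-45,45.033) [heading=120, draw]
  PU: pen up
  -- iteration 2/6 --
  PD: pen down
  FD 10: (-45,45.033) -> (-50,53.694) [heading=120, draw]
  FD 17: (-50,53.694) -> (-58.5,68.416) [heading=120, draw]
  PU: pen up
  -- iteration 3/6 --
  PD: pen down
  FD 10: (-58.5,68.416) -> (-63.5,77.076) [heading=120, draw]
  FD 17: (-63.5,77.076) -> (-72,91.799) [heading=120, draw]
  PU: pen up
  -- iteration 4/6 --
  PD: pen down
  FD 10: (-72,91.799) -> (-77,100.459) [heading=120, draw]
  FD 17: (-77,100.459) -> (-85.5,115.181) [heading=120, draw]
  PU: pen up
  -- iteration 5/6 --
  PD: pen down
  FD 10: (-85.5,115.181) -> (-90.5,123.842) [heading=120, draw]
  FD 17: (-90.5,123.842) -> (-99,138.564) [heading=120, draw]
  PU: pen up
  -- iteration 6/6 --
  PD: pen down
  FD 10: (-99,138.564) -> (-104,147.224) [heading=120, draw]
  FD 17: (-104,147.224) -> (-112.5,161.947) [heading=120, draw]
  PU: pen up
]
LT 108: heading 120 -> 228
PD: pen down
FD 4: (-112.5,161.947) -> (-115.177,158.974) [heading=228, draw]
RT 144: heading 228 -> 84
Final: pos=(-115.177,158.974), heading=84, 16 segment(s) drawn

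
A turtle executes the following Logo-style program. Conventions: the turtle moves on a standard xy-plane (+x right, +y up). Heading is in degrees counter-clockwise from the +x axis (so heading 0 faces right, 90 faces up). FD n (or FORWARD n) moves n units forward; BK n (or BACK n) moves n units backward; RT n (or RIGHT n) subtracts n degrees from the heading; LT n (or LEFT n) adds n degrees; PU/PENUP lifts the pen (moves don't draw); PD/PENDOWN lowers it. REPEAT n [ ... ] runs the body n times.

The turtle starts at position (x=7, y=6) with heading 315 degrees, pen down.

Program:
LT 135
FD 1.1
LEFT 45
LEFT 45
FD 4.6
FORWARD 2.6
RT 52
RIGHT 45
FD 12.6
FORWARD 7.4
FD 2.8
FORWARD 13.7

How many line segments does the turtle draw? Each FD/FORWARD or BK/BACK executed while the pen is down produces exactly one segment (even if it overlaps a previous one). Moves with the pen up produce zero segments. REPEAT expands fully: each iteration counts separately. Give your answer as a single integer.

Answer: 7

Derivation:
Executing turtle program step by step:
Start: pos=(7,6), heading=315, pen down
LT 135: heading 315 -> 90
FD 1.1: (7,6) -> (7,7.1) [heading=90, draw]
LT 45: heading 90 -> 135
LT 45: heading 135 -> 180
FD 4.6: (7,7.1) -> (2.4,7.1) [heading=180, draw]
FD 2.6: (2.4,7.1) -> (-0.2,7.1) [heading=180, draw]
RT 52: heading 180 -> 128
RT 45: heading 128 -> 83
FD 12.6: (-0.2,7.1) -> (1.336,19.606) [heading=83, draw]
FD 7.4: (1.336,19.606) -> (2.237,26.951) [heading=83, draw]
FD 2.8: (2.237,26.951) -> (2.579,29.73) [heading=83, draw]
FD 13.7: (2.579,29.73) -> (4.248,43.328) [heading=83, draw]
Final: pos=(4.248,43.328), heading=83, 7 segment(s) drawn
Segments drawn: 7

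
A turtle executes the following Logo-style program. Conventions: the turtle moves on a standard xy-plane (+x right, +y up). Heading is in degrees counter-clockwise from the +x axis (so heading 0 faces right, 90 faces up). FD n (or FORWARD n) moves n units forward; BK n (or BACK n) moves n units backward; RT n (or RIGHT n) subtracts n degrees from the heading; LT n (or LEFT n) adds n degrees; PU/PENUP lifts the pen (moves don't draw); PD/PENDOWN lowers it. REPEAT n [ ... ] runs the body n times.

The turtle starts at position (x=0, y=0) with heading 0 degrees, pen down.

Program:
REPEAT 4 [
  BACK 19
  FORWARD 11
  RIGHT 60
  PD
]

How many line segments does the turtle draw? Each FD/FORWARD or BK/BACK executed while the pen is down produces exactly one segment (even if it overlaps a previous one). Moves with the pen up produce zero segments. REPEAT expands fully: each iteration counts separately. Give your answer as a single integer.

Executing turtle program step by step:
Start: pos=(0,0), heading=0, pen down
REPEAT 4 [
  -- iteration 1/4 --
  BK 19: (0,0) -> (-19,0) [heading=0, draw]
  FD 11: (-19,0) -> (-8,0) [heading=0, draw]
  RT 60: heading 0 -> 300
  PD: pen down
  -- iteration 2/4 --
  BK 19: (-8,0) -> (-17.5,16.454) [heading=300, draw]
  FD 11: (-17.5,16.454) -> (-12,6.928) [heading=300, draw]
  RT 60: heading 300 -> 240
  PD: pen down
  -- iteration 3/4 --
  BK 19: (-12,6.928) -> (-2.5,23.383) [heading=240, draw]
  FD 11: (-2.5,23.383) -> (-8,13.856) [heading=240, draw]
  RT 60: heading 240 -> 180
  PD: pen down
  -- iteration 4/4 --
  BK 19: (-8,13.856) -> (11,13.856) [heading=180, draw]
  FD 11: (11,13.856) -> (0,13.856) [heading=180, draw]
  RT 60: heading 180 -> 120
  PD: pen down
]
Final: pos=(0,13.856), heading=120, 8 segment(s) drawn
Segments drawn: 8

Answer: 8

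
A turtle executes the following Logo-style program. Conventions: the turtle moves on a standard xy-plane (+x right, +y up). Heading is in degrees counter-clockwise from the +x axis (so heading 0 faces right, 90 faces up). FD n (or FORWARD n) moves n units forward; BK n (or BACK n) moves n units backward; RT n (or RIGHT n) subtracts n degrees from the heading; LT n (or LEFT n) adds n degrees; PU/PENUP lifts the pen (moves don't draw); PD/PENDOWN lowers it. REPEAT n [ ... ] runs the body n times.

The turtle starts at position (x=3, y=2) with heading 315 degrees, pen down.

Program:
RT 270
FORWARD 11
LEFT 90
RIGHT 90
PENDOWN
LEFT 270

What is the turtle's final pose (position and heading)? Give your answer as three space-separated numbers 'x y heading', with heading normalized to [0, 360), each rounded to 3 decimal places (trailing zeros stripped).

Executing turtle program step by step:
Start: pos=(3,2), heading=315, pen down
RT 270: heading 315 -> 45
FD 11: (3,2) -> (10.778,9.778) [heading=45, draw]
LT 90: heading 45 -> 135
RT 90: heading 135 -> 45
PD: pen down
LT 270: heading 45 -> 315
Final: pos=(10.778,9.778), heading=315, 1 segment(s) drawn

Answer: 10.778 9.778 315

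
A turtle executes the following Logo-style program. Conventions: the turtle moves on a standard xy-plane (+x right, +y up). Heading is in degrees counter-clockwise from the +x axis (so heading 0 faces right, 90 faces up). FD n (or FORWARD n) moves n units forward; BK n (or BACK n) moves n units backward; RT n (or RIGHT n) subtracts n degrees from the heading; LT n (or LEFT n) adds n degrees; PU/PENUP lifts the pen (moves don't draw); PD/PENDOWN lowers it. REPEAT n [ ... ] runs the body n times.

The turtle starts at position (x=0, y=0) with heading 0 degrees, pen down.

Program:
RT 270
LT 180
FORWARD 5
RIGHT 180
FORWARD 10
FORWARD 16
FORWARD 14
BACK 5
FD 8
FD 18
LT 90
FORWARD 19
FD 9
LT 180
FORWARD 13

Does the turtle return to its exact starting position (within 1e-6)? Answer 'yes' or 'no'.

Answer: no

Derivation:
Executing turtle program step by step:
Start: pos=(0,0), heading=0, pen down
RT 270: heading 0 -> 90
LT 180: heading 90 -> 270
FD 5: (0,0) -> (0,-5) [heading=270, draw]
RT 180: heading 270 -> 90
FD 10: (0,-5) -> (0,5) [heading=90, draw]
FD 16: (0,5) -> (0,21) [heading=90, draw]
FD 14: (0,21) -> (0,35) [heading=90, draw]
BK 5: (0,35) -> (0,30) [heading=90, draw]
FD 8: (0,30) -> (0,38) [heading=90, draw]
FD 18: (0,38) -> (0,56) [heading=90, draw]
LT 90: heading 90 -> 180
FD 19: (0,56) -> (-19,56) [heading=180, draw]
FD 9: (-19,56) -> (-28,56) [heading=180, draw]
LT 180: heading 180 -> 0
FD 13: (-28,56) -> (-15,56) [heading=0, draw]
Final: pos=(-15,56), heading=0, 10 segment(s) drawn

Start position: (0, 0)
Final position: (-15, 56)
Distance = 57.974; >= 1e-6 -> NOT closed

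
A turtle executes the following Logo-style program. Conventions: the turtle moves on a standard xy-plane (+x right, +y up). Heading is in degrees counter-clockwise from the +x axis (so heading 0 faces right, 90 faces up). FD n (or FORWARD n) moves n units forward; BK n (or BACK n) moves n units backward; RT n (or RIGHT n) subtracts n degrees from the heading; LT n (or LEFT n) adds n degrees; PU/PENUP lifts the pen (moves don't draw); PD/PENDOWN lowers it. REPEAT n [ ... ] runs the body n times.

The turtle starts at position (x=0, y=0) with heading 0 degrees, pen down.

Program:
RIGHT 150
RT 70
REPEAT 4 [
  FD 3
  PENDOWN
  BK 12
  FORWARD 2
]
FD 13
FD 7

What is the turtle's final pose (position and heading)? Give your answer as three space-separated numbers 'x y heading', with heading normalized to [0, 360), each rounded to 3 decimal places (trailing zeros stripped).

Answer: 6.128 -5.142 140

Derivation:
Executing turtle program step by step:
Start: pos=(0,0), heading=0, pen down
RT 150: heading 0 -> 210
RT 70: heading 210 -> 140
REPEAT 4 [
  -- iteration 1/4 --
  FD 3: (0,0) -> (-2.298,1.928) [heading=140, draw]
  PD: pen down
  BK 12: (-2.298,1.928) -> (6.894,-5.785) [heading=140, draw]
  FD 2: (6.894,-5.785) -> (5.362,-4.5) [heading=140, draw]
  -- iteration 2/4 --
  FD 3: (5.362,-4.5) -> (3.064,-2.571) [heading=140, draw]
  PD: pen down
  BK 12: (3.064,-2.571) -> (12.257,-10.285) [heading=140, draw]
  FD 2: (12.257,-10.285) -> (10.725,-8.999) [heading=140, draw]
  -- iteration 3/4 --
  FD 3: (10.725,-8.999) -> (8.426,-7.071) [heading=140, draw]
  PD: pen down
  BK 12: (8.426,-7.071) -> (17.619,-14.784) [heading=140, draw]
  FD 2: (17.619,-14.784) -> (16.087,-13.499) [heading=140, draw]
  -- iteration 4/4 --
  FD 3: (16.087,-13.499) -> (13.789,-11.57) [heading=140, draw]
  PD: pen down
  BK 12: (13.789,-11.57) -> (22.981,-19.284) [heading=140, draw]
  FD 2: (22.981,-19.284) -> (21.449,-17.998) [heading=140, draw]
]
FD 13: (21.449,-17.998) -> (11.491,-9.642) [heading=140, draw]
FD 7: (11.491,-9.642) -> (6.128,-5.142) [heading=140, draw]
Final: pos=(6.128,-5.142), heading=140, 14 segment(s) drawn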